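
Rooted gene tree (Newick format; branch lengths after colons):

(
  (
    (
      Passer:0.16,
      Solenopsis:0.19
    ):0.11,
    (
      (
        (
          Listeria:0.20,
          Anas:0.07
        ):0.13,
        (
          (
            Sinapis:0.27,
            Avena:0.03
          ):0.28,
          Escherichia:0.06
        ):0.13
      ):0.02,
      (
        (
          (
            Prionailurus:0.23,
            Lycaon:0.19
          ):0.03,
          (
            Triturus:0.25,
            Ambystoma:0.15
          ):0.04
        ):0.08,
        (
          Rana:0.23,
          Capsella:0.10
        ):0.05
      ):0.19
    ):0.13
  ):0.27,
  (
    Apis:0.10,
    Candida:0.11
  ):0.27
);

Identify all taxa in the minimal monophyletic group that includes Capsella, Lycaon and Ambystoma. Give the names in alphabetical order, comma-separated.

Tracing Capsella: it sits inside (Rana,Capsella).
Tracing Lycaon: it sits inside (Prionailurus,Lycaon).
Tracing Ambystoma: it sits inside (Triturus,Ambystoma).
The smallest clade enclosing all 3 is (((Prionailurus,Lycaon),(Triturus,Ambystoma)),(Rana,Capsella)); the answer is its 6 terminal taxa in alphabetical order.

Ambystoma, Capsella, Lycaon, Prionailurus, Rana, Triturus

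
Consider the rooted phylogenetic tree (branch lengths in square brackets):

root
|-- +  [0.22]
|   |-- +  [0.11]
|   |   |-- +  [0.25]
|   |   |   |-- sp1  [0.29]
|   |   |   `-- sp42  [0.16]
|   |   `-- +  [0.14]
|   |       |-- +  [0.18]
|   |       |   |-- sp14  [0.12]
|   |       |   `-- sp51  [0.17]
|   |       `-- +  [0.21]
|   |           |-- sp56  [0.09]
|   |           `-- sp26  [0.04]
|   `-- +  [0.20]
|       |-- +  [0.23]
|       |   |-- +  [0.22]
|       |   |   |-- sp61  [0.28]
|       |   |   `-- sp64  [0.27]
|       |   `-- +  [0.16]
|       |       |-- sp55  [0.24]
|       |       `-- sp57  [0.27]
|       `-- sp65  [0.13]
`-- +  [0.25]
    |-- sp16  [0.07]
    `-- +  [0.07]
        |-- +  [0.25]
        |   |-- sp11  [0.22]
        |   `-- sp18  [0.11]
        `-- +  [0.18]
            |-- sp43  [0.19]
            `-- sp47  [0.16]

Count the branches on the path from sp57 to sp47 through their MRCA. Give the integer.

9

The MRCA of sp57 and sp47 is the root of the tree.
From sp57 up to that node: 5 branches. From sp47 up to the same node: 4 branches. Total: 5 + 4 = 9.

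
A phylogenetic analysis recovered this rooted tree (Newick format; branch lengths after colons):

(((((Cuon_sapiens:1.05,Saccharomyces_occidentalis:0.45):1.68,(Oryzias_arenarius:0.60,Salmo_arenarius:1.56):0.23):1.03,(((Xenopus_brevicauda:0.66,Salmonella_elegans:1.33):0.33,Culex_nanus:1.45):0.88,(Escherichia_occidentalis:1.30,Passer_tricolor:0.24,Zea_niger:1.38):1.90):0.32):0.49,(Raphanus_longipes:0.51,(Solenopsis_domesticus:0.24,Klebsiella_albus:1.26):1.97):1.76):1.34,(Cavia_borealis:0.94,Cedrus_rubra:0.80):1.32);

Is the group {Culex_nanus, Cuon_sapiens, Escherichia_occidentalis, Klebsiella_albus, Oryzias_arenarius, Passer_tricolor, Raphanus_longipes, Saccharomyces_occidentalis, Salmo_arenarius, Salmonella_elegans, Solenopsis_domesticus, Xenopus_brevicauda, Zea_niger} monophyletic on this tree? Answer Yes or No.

Yes

The most recent common ancestor of these taxa subtends ((((Cuon_sapiens,Saccharomyces_occidentalis),(Oryzias_arenarius,Salmo_arenarius)),(((Xenopus_brevicauda,Salmonella_elegans),Culex_nanus),(Escherichia_occidentalis,Passer_tricolor,Zea_niger))),(Raphanus_longipes,(Solenopsis_domesticus,Klebsiella_albus))).
That clade has exactly 13 tips — every listed taxon and nothing else — so the group is monophyletic.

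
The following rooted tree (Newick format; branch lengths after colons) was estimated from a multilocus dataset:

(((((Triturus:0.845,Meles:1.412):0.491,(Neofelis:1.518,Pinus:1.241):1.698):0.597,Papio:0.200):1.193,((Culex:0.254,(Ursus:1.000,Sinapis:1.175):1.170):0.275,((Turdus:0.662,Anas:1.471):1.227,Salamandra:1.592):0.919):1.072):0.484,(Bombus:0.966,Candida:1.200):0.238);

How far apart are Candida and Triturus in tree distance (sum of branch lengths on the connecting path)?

The path runs Candida → … → MRCA → … → Triturus; the MRCA is the root of the tree.
Branch lengths along that path: 1.200 + 0.238 + 0.484 + 1.193 + 0.597 + 0.491 + 0.845 = 5.048.

5.048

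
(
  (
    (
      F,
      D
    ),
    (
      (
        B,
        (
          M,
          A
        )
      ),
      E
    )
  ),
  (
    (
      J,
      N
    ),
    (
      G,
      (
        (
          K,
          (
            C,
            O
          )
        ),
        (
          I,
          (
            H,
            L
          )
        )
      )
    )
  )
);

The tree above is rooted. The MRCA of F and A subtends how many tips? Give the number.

The MRCA of F and A is the node subtending ((F,D),((B,(M,A)),E)).
That clade contains 6 terminal taxa: A, B, D, E, F, M.

6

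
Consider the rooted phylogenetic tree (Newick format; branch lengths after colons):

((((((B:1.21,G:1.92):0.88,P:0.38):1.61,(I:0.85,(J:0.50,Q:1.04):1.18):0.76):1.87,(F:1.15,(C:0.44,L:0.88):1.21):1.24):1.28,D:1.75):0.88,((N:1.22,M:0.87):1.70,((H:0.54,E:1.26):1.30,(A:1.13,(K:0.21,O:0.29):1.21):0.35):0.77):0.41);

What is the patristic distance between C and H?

The path runs C → … → MRCA → … → H; the MRCA is the root of the tree.
Branch lengths along that path: 0.44 + 1.21 + 1.24 + 1.28 + 0.88 + 0.41 + 0.77 + 1.30 + 0.54 = 8.07.

8.07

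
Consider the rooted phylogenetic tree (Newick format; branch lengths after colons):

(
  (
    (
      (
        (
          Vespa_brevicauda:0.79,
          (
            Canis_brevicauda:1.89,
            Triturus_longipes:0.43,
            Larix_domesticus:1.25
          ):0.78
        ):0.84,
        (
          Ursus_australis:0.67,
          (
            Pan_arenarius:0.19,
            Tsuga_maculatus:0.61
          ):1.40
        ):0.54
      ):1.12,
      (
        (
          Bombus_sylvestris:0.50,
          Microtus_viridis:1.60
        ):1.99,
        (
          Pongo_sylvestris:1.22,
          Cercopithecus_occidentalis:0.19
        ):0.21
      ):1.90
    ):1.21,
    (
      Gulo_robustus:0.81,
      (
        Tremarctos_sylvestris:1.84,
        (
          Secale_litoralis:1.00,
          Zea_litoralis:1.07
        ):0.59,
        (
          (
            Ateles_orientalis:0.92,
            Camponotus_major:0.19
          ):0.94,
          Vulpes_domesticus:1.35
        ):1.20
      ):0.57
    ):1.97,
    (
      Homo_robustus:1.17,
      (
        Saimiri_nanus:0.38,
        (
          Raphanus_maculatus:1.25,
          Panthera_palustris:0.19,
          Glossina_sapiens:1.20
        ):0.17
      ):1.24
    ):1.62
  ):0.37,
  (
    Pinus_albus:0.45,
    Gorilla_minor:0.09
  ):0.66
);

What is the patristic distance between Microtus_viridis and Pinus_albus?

8.18

The path runs Microtus_viridis → … → MRCA → … → Pinus_albus; the MRCA is the root of the tree.
Branch lengths along that path: 1.60 + 1.99 + 1.90 + 1.21 + 0.37 + 0.66 + 0.45 = 8.18.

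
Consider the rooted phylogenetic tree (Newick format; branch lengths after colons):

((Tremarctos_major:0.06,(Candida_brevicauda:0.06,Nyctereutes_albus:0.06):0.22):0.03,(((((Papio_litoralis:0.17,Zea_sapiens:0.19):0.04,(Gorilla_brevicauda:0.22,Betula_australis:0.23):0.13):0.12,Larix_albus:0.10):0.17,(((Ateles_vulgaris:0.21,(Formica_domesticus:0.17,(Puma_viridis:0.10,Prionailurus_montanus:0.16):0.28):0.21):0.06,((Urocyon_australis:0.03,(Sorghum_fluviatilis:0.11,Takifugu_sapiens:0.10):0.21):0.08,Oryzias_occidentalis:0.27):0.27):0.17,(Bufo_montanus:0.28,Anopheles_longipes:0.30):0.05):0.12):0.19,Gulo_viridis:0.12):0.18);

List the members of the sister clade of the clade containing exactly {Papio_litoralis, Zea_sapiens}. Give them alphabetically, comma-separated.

Betula_australis, Gorilla_brevicauda

The clade containing exactly {Papio_litoralis, Zea_sapiens} attaches to the tree at the node subtending ((Papio_litoralis,Zea_sapiens),(Gorilla_brevicauda,Betula_australis)).
The other lineage descending from that same node — the sister group — is (Gorilla_brevicauda,Betula_australis); its 2 tips in alphabetical order are the answer.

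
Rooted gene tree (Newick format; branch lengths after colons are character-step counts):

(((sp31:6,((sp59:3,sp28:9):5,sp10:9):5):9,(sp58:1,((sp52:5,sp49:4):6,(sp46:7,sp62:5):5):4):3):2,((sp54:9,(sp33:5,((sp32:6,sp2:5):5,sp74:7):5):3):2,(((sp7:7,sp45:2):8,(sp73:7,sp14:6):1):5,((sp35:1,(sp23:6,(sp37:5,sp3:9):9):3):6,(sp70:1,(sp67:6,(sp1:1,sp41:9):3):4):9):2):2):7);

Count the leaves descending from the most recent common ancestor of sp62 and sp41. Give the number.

26

The MRCA of sp62 and sp41 is the root, so the clade is the entire tree.
That clade contains 26 terminal taxa: sp1, sp10, sp14, sp2, sp23, sp28, sp3, sp31, sp32, sp33, sp35, sp37, sp41, sp45, sp46, sp49, sp52, sp54, sp58, sp59, sp62, sp67, sp7, sp70, sp73, sp74.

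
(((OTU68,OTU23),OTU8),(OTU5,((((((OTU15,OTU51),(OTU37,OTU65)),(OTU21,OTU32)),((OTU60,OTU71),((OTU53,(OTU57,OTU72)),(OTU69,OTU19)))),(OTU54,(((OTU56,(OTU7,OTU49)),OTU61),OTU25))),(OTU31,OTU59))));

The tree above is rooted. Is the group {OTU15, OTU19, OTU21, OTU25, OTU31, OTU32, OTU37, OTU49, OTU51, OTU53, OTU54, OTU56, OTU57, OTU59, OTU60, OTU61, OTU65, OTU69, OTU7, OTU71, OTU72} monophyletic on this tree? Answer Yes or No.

The most recent common ancestor of these taxa subtends ((((((OTU15,OTU51),(OTU37,OTU65)),(OTU21,OTU32)),((OTU60,OTU71),((OTU53,(OTU57,OTU72)),(OTU69,OTU19)))),(OTU54,(((OTU56,(OTU7,OTU49)),OTU61),OTU25))),(OTU31,OTU59)).
That clade has exactly 21 tips — every listed taxon and nothing else — so the group is monophyletic.

Yes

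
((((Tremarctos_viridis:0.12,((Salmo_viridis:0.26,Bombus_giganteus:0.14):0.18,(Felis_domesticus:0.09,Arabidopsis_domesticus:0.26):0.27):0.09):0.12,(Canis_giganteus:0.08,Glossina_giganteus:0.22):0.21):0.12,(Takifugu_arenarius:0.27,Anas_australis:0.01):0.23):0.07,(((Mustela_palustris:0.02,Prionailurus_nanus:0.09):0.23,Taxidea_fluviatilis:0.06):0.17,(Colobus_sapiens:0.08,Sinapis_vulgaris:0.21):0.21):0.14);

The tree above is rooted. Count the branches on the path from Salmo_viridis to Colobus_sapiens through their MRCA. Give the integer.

The MRCA of Salmo_viridis and Colobus_sapiens is the root of the tree.
From Salmo_viridis up to that node: 6 branches. From Colobus_sapiens up to the same node: 3 branches. Total: 6 + 3 = 9.

9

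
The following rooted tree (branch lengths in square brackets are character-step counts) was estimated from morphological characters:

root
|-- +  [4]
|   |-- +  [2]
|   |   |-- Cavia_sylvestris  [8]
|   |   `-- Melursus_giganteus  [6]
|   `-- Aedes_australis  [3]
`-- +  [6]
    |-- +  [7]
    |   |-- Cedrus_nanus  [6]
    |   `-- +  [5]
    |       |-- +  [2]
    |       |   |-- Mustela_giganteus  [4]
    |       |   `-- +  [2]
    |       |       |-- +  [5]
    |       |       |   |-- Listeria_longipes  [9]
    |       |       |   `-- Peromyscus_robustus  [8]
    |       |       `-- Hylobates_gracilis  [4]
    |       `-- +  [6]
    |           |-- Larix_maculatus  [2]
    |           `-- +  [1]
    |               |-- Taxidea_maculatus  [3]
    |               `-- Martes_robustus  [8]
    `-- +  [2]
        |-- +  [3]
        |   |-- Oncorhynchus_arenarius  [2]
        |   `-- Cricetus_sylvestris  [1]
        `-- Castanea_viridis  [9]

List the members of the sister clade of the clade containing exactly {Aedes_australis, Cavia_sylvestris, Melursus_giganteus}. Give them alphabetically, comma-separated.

The clade containing exactly {Aedes_australis, Cavia_sylvestris, Melursus_giganteus} attaches directly to the root of the tree.
The other lineage descending from that same node — the sister group — is ((Cedrus_nanus,((Mustela_giganteus,((Listeria_longipes,Peromyscus_robustus),Hylobates_gracilis)),(Larix_maculatus,(Taxidea_maculatus,Martes_robustus)))),((Oncorhynchus_arenarius,Cricetus_sylvestris),Castanea_viridis)); its 11 tips in alphabetical order are the answer.

Castanea_viridis, Cedrus_nanus, Cricetus_sylvestris, Hylobates_gracilis, Larix_maculatus, Listeria_longipes, Martes_robustus, Mustela_giganteus, Oncorhynchus_arenarius, Peromyscus_robustus, Taxidea_maculatus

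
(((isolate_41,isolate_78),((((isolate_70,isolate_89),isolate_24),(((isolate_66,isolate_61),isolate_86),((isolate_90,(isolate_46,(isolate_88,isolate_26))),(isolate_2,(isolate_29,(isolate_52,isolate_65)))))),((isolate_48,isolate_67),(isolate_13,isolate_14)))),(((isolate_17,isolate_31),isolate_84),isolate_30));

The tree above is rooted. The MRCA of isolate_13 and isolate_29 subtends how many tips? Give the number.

18

The MRCA of isolate_13 and isolate_29 is the node subtending ((((isolate_70,isolate_89),isolate_24),(((isolate_66,isolate_61),isolate_86),((isolate_90,(isolate_46,(isolate_88,isolate_26))),(isolate_2,(isolate_29,(isolate_52,isolate_65)))))),((isolate_48,isolate_67),(isolate_13,isolate_14))).
That clade contains 18 terminal taxa: isolate_13, isolate_14, isolate_2, isolate_24, isolate_26, isolate_29, isolate_46, isolate_48, isolate_52, isolate_61, isolate_65, isolate_66, isolate_67, isolate_70, isolate_86, isolate_88, isolate_89, isolate_90.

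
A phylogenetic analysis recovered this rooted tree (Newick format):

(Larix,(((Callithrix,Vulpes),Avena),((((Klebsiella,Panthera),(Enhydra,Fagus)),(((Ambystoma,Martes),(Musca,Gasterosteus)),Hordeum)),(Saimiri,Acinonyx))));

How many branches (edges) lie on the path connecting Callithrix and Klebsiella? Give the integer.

The MRCA of Callithrix and Klebsiella is the node subtending (((Callithrix,Vulpes),Avena),((((Klebsiella,Panthera),(Enhydra,Fagus)),(((Ambystoma,Martes),(Musca,Gasterosteus)),Hordeum)),(Saimiri,Acinonyx))).
From Callithrix up to that node: 3 branches. From Klebsiella up to the same node: 5 branches. Total: 3 + 5 = 8.

8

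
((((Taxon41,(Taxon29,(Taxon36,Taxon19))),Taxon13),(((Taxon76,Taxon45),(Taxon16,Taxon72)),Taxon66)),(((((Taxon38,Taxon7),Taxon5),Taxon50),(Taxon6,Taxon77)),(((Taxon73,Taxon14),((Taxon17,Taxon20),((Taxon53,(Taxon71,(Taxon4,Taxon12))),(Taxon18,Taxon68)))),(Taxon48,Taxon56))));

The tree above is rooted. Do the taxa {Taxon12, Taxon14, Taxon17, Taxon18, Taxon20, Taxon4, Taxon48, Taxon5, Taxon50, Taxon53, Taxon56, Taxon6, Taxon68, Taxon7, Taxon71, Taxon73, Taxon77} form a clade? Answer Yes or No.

No

The MRCA of the listed taxa subtends (((((Taxon38,Taxon7),Taxon5),Taxon50),(Taxon6,Taxon77)),(((Taxon73,Taxon14),((Taxon17,Taxon20),((Taxon53,(Taxon71,(Taxon4,Taxon12))),(Taxon18,Taxon68)))),(Taxon48,Taxon56))).
That clade also contains Taxon38, which is not in the proposed group, so the group is not monophyletic.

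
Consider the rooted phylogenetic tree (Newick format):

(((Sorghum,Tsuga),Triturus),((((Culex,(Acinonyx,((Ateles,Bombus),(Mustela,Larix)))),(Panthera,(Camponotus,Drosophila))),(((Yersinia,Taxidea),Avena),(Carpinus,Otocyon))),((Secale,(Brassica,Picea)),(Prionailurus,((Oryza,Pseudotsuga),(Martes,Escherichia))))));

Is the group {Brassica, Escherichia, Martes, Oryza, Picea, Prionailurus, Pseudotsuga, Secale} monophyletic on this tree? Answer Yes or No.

Yes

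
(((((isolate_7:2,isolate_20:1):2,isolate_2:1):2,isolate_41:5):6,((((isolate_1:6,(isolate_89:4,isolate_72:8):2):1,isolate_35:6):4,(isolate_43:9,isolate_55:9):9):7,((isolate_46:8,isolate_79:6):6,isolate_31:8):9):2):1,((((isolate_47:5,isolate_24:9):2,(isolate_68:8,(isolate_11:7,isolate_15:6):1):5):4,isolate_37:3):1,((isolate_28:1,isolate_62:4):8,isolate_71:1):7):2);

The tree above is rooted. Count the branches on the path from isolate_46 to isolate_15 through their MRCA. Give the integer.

The MRCA of isolate_46 and isolate_15 is the root of the tree.
From isolate_46 up to that node: 5 branches. From isolate_15 up to the same node: 6 branches. Total: 5 + 6 = 11.

11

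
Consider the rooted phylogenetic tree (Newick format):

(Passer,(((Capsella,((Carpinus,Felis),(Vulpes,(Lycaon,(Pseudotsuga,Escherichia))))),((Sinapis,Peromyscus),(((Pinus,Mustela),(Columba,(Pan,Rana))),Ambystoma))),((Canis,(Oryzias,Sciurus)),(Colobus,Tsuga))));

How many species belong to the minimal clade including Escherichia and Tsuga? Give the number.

20

The MRCA of Escherichia and Tsuga is the node subtending (((Capsella,((Carpinus,Felis),(Vulpes,(Lycaon,(Pseudotsuga,Escherichia))))),((Sinapis,Peromyscus),(((Pinus,Mustela),(Columba,(Pan,Rana))),Ambystoma))),((Canis,(Oryzias,Sciurus)),(Colobus,Tsuga))).
That clade contains 20 terminal taxa: Ambystoma, Canis, Capsella, Carpinus, Colobus, Columba, Escherichia, Felis, Lycaon, Mustela, Oryzias, Pan, Peromyscus, Pinus, Pseudotsuga, Rana, Sciurus, Sinapis, Tsuga, Vulpes.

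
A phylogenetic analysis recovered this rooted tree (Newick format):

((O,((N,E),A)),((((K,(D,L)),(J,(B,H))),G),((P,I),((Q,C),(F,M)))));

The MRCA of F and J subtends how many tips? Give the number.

The MRCA of F and J is the node subtending ((((K,(D,L)),(J,(B,H))),G),((P,I),((Q,C),(F,M)))).
That clade contains 13 terminal taxa: B, C, D, F, G, H, I, J, K, L, M, P, Q.

13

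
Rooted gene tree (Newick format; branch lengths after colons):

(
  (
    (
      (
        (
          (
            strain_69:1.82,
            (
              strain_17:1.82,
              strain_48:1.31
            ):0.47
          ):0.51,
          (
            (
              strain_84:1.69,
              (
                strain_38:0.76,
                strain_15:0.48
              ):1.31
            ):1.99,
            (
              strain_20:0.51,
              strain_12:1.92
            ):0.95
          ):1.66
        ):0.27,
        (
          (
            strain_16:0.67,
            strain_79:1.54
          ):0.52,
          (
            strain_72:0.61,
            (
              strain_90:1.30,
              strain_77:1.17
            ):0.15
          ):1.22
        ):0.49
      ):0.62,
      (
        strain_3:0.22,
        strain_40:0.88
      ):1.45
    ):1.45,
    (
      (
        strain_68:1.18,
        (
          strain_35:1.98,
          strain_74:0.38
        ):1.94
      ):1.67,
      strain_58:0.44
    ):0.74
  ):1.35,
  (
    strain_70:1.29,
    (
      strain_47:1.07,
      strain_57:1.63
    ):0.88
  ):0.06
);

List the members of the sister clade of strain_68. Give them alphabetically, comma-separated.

strain_68 attaches to the tree at the node subtending (strain_68,(strain_35,strain_74)).
The other lineage descending from that same node — the sister group — is (strain_35,strain_74); its 2 tips in alphabetical order are the answer.

strain_35, strain_74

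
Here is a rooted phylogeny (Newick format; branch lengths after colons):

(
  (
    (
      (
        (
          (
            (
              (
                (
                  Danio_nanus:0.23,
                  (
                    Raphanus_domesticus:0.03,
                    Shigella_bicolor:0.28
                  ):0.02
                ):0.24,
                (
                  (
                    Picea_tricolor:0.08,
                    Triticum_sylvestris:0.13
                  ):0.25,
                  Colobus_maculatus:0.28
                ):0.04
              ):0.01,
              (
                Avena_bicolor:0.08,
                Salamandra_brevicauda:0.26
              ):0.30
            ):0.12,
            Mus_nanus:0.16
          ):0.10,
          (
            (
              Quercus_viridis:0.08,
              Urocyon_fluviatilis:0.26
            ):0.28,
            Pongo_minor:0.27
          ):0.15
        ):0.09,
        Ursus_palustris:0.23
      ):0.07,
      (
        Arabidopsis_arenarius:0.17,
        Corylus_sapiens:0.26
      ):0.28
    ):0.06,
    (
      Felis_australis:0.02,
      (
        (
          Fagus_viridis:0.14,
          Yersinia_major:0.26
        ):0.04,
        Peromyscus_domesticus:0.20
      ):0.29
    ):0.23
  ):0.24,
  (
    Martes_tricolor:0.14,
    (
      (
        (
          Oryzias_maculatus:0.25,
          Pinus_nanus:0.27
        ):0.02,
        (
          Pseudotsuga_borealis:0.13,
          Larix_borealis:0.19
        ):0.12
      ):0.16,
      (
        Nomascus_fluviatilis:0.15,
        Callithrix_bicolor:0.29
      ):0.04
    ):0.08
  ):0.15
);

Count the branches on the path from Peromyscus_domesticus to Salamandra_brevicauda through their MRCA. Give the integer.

10

The MRCA of Peromyscus_domesticus and Salamandra_brevicauda is the node subtending ((((((((Danio_nanus,(Raphanus_domesticus,Shigella_bicolor)),((Picea_tricolor,Triticum_sylvestris),Colobus_maculatus)),(Avena_bicolor,Salamandra_brevicauda)),Mus_nanus),((Quercus_viridis,Urocyon_fluviatilis),Pongo_minor)),Ursus_palustris),(Arabidopsis_arenarius,Corylus_sapiens)),(Felis_australis,((Fagus_viridis,Yersinia_major),Peromyscus_domesticus))).
From Peromyscus_domesticus up to that node: 3 branches. From Salamandra_brevicauda up to the same node: 7 branches. Total: 3 + 7 = 10.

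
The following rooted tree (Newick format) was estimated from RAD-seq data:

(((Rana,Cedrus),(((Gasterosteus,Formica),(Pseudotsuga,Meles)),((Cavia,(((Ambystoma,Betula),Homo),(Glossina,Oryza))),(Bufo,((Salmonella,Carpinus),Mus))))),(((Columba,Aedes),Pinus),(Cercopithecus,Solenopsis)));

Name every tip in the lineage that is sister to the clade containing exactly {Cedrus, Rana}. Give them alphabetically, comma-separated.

The clade containing exactly {Cedrus, Rana} attaches to the tree at the node subtending ((Rana,Cedrus),(((Gasterosteus,Formica),(Pseudotsuga,Meles)),((Cavia,(((Ambystoma,Betula),Homo),(Glossina,Oryza))),(Bufo,((Salmonella,Carpinus),Mus))))).
The other lineage descending from that same node — the sister group — is (((Gasterosteus,Formica),(Pseudotsuga,Meles)),((Cavia,(((Ambystoma,Betula),Homo),(Glossina,Oryza))),(Bufo,((Salmonella,Carpinus),Mus)))); its 14 tips in alphabetical order are the answer.

Ambystoma, Betula, Bufo, Carpinus, Cavia, Formica, Gasterosteus, Glossina, Homo, Meles, Mus, Oryza, Pseudotsuga, Salmonella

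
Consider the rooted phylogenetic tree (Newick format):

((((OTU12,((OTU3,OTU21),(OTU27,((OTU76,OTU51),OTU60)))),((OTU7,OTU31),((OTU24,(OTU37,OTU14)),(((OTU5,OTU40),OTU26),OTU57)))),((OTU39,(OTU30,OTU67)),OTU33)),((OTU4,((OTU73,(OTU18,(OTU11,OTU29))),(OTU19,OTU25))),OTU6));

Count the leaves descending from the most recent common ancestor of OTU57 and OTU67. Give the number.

The MRCA of OTU57 and OTU67 is the node subtending (((OTU12,((OTU3,OTU21),(OTU27,((OTU76,OTU51),OTU60)))),((OTU7,OTU31),((OTU24,(OTU37,OTU14)),(((OTU5,OTU40),OTU26),OTU57)))),((OTU39,(OTU30,OTU67)),OTU33)).
That clade contains 20 terminal taxa: OTU12, OTU14, OTU21, OTU24, OTU26, OTU27, OTU3, OTU30, OTU31, OTU33, OTU37, OTU39, OTU40, OTU5, OTU51, OTU57, OTU60, OTU67, OTU7, OTU76.

20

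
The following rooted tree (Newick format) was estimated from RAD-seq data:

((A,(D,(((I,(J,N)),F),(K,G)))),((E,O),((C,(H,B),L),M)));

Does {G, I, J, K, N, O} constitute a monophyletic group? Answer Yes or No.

The MRCA of the listed taxa is the root, so the smallest clade containing them is the whole tree.
That clade also contains A, B, C, D, E, F, H, L, M, which are not in the proposed group, so the group is not monophyletic.

No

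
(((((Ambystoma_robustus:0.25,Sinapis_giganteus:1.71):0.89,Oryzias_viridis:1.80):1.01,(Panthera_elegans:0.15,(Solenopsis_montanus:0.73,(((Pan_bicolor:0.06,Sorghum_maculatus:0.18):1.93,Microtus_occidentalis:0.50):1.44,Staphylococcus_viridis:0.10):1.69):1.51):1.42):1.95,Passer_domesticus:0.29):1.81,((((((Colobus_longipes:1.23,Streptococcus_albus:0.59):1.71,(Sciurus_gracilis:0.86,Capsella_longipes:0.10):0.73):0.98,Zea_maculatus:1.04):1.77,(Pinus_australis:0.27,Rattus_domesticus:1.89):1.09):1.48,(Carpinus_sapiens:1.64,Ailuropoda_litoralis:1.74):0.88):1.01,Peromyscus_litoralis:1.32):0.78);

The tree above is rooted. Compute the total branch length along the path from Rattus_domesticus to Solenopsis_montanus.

The path runs Rattus_domesticus → … → MRCA → … → Solenopsis_montanus; the MRCA is the root of the tree.
Branch lengths along that path: 1.89 + 1.09 + 1.48 + 1.01 + 0.78 + 1.81 + 1.95 + 1.42 + 1.51 + 0.73 = 13.67.

13.67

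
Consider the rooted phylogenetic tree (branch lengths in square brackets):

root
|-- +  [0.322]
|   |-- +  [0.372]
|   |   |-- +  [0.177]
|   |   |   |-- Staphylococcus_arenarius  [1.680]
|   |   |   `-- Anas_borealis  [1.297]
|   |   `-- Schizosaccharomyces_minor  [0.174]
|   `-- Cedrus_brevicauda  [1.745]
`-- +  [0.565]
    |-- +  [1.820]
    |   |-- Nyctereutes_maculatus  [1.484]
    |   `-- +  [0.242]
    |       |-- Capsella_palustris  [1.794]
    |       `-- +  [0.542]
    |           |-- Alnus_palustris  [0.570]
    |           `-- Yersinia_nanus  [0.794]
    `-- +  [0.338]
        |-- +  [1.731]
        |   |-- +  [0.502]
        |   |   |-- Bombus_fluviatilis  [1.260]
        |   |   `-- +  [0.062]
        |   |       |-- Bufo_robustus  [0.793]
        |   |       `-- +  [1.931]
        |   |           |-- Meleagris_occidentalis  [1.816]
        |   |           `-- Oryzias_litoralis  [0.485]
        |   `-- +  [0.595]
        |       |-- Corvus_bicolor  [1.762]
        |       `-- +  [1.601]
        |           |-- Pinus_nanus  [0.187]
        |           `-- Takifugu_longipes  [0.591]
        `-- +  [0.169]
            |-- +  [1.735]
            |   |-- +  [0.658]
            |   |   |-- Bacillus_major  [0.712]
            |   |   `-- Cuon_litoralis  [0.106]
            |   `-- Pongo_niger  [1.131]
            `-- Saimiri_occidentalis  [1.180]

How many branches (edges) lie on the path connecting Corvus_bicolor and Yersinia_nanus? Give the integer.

The MRCA of Corvus_bicolor and Yersinia_nanus is the node subtending ((Nyctereutes_maculatus,(Capsella_palustris,(Alnus_palustris,Yersinia_nanus))),(((Bombus_fluviatilis,(Bufo_robustus,(Meleagris_occidentalis,Oryzias_litoralis))),(Corvus_bicolor,(Pinus_nanus,Takifugu_longipes))),(((Bacillus_major,Cuon_litoralis),Pongo_niger),Saimiri_occidentalis))).
From Corvus_bicolor up to that node: 4 branches. From Yersinia_nanus up to the same node: 4 branches. Total: 4 + 4 = 8.

8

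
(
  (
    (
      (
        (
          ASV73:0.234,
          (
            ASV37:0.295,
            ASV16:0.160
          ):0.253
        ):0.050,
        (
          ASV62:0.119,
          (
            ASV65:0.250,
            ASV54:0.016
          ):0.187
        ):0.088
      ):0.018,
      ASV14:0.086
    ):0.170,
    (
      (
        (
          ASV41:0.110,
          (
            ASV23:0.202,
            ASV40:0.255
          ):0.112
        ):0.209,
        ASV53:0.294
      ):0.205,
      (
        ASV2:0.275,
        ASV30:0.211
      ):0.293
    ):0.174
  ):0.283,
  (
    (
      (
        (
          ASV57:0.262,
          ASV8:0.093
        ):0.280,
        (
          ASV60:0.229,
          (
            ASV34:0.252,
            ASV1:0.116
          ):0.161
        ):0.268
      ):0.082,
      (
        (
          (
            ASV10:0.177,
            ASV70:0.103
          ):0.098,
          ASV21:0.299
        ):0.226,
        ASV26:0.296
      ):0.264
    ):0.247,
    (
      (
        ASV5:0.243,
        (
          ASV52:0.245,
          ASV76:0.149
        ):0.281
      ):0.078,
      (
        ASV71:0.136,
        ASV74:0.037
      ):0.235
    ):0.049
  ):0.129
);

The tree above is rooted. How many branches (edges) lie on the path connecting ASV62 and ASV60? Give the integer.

The MRCA of ASV62 and ASV60 is the root of the tree.
From ASV62 up to that node: 5 branches. From ASV60 up to the same node: 5 branches. Total: 5 + 5 = 10.

10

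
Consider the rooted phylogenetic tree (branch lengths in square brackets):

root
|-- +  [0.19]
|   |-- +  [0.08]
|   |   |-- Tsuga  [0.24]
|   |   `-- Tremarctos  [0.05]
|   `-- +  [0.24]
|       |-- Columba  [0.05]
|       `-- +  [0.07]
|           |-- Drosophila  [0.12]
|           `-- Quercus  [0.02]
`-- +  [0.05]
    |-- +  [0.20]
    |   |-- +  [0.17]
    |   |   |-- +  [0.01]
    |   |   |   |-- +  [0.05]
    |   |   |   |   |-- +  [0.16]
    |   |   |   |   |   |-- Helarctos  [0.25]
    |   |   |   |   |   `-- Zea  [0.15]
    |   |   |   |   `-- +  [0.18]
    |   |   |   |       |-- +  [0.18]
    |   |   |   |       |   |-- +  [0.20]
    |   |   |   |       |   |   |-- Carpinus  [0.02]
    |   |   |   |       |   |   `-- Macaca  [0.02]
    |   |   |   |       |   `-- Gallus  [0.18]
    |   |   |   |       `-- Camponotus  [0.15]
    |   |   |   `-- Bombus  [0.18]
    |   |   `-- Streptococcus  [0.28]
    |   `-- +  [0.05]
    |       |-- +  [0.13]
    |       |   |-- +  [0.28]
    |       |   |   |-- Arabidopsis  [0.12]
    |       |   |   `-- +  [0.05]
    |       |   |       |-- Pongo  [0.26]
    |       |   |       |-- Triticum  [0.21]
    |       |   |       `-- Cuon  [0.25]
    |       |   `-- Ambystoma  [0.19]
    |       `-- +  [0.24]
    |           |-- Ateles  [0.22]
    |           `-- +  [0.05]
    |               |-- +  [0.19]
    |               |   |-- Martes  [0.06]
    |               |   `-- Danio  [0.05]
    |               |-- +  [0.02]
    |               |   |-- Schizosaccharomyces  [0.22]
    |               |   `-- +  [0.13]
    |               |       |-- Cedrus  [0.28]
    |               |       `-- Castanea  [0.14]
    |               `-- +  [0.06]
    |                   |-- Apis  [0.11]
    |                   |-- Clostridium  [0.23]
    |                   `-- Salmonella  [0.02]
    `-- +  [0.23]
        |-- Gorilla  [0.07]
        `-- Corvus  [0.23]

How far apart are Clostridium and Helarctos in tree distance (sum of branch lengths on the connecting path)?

The path runs Clostridium → … → MRCA → … → Helarctos; the MRCA is the node subtending (((((Helarctos,Zea),(((Carpinus,Macaca),Gallus),Camponotus)),Bombus),Streptococcus),(((Arabidopsis,(Pongo,Triticum,Cuon)),Ambystoma),(Ateles,((Martes,Danio),(Schizosaccharomyces,(Cedrus,Castanea)),(Apis,Clostridium,Salmonella))))).
Branch lengths along that path: 0.23 + 0.06 + 0.05 + 0.24 + 0.05 + 0.17 + 0.01 + 0.05 + 0.16 + 0.25 = 1.27.

1.27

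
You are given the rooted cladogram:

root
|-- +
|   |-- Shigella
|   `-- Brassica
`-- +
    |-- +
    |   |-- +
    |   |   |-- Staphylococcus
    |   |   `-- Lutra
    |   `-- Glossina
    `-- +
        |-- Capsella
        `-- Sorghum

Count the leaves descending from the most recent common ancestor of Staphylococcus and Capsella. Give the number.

5

The MRCA of Staphylococcus and Capsella is the node subtending (((Staphylococcus,Lutra),Glossina),(Capsella,Sorghum)).
That clade contains 5 terminal taxa: Capsella, Glossina, Lutra, Sorghum, Staphylococcus.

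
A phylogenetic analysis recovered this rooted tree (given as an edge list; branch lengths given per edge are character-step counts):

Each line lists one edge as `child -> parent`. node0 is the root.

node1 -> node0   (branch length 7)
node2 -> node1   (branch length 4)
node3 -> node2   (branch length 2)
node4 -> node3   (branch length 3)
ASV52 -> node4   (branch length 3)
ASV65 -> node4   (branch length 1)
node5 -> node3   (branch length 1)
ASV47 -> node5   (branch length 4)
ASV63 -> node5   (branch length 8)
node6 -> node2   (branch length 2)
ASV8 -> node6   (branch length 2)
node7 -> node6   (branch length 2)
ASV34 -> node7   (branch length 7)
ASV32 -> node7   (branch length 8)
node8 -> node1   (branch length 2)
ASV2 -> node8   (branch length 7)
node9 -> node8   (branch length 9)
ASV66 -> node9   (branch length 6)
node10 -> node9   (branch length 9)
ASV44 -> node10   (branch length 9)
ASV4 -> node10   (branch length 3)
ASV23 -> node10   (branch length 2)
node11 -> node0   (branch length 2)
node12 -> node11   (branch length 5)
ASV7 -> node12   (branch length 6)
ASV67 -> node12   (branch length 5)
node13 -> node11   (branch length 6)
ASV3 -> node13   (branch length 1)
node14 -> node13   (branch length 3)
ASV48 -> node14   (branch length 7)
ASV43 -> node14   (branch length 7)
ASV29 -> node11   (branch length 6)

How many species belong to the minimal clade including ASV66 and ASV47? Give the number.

The MRCA of ASV66 and ASV47 is the node subtending ((((ASV52,ASV65),(ASV47,ASV63)),(ASV8,(ASV34,ASV32))),(ASV2,(ASV66,(ASV44,ASV4,ASV23)))).
That clade contains 12 terminal taxa: ASV2, ASV23, ASV32, ASV34, ASV4, ASV44, ASV47, ASV52, ASV63, ASV65, ASV66, ASV8.

12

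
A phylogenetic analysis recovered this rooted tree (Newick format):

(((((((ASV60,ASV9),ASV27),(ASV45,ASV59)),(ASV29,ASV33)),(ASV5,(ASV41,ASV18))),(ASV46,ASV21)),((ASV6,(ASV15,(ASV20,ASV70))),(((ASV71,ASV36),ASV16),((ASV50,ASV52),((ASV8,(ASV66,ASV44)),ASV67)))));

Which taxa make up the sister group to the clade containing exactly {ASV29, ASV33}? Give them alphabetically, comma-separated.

ASV27, ASV45, ASV59, ASV60, ASV9

The clade containing exactly {ASV29, ASV33} attaches to the tree at the node subtending ((((ASV60,ASV9),ASV27),(ASV45,ASV59)),(ASV29,ASV33)).
The other lineage descending from that same node — the sister group — is (((ASV60,ASV9),ASV27),(ASV45,ASV59)); its 5 tips in alphabetical order are the answer.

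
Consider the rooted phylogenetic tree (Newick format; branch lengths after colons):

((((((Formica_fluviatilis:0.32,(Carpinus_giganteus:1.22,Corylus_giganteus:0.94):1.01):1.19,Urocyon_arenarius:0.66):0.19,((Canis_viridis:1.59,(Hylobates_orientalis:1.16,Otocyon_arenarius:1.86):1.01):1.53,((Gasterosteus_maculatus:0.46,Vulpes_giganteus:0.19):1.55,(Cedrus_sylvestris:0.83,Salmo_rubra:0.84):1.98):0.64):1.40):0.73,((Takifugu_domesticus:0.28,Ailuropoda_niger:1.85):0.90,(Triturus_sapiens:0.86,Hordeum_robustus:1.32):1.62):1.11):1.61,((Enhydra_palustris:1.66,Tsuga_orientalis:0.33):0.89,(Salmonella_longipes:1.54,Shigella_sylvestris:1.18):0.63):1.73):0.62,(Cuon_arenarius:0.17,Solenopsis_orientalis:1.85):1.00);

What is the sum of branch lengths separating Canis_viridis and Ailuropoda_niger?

9.11

The path runs Canis_viridis → … → MRCA → … → Ailuropoda_niger; the MRCA is the node subtending ((((Formica_fluviatilis,(Carpinus_giganteus,Corylus_giganteus)),Urocyon_arenarius),((Canis_viridis,(Hylobates_orientalis,Otocyon_arenarius)),((Gasterosteus_maculatus,Vulpes_giganteus),(Cedrus_sylvestris,Salmo_rubra)))),((Takifugu_domesticus,Ailuropoda_niger),(Triturus_sapiens,Hordeum_robustus))).
Branch lengths along that path: 1.59 + 1.53 + 1.40 + 0.73 + 1.11 + 0.90 + 1.85 = 9.11.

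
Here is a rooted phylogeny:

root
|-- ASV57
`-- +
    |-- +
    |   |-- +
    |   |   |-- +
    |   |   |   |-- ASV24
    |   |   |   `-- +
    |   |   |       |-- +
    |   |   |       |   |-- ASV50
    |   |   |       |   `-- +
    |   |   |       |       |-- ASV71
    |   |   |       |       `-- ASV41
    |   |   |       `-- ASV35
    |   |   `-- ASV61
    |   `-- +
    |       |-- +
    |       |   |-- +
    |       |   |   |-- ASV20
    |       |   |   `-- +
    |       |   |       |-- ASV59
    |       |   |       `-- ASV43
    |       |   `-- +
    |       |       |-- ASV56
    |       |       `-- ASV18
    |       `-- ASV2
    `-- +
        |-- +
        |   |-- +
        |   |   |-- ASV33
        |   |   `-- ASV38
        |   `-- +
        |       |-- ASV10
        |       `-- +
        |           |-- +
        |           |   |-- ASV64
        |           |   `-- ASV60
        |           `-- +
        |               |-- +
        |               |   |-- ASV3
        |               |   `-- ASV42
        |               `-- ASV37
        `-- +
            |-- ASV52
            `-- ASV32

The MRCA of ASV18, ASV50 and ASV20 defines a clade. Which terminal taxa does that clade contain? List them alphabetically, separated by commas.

ASV18, ASV2, ASV20, ASV24, ASV35, ASV41, ASV43, ASV50, ASV56, ASV59, ASV61, ASV71

Tracing ASV18: it sits inside (ASV56,ASV18).
Tracing ASV50: it sits inside (ASV50,(ASV71,ASV41)).
Tracing ASV20: it sits inside (ASV20,(ASV59,ASV43)).
The smallest clade enclosing all 3 is (((ASV24,((ASV50,(ASV71,ASV41)),ASV35)),ASV61),(((ASV20,(ASV59,ASV43)),(ASV56,ASV18)),ASV2)); the answer is its 12 terminal taxa in alphabetical order.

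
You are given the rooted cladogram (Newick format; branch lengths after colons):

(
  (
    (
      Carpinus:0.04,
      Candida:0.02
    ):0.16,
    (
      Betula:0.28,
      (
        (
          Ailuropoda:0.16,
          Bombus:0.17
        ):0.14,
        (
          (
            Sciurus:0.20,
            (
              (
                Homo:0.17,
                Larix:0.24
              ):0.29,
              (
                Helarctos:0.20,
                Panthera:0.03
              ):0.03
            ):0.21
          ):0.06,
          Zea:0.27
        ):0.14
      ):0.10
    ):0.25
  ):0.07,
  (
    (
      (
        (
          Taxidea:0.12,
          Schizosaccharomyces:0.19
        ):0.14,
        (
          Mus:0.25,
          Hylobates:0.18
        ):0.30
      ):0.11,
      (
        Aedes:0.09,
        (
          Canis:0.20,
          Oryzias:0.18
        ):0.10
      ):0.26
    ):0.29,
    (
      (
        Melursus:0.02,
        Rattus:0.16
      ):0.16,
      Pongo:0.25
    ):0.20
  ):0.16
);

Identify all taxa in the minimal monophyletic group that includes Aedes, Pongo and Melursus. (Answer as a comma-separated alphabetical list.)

Aedes, Canis, Hylobates, Melursus, Mus, Oryzias, Pongo, Rattus, Schizosaccharomyces, Taxidea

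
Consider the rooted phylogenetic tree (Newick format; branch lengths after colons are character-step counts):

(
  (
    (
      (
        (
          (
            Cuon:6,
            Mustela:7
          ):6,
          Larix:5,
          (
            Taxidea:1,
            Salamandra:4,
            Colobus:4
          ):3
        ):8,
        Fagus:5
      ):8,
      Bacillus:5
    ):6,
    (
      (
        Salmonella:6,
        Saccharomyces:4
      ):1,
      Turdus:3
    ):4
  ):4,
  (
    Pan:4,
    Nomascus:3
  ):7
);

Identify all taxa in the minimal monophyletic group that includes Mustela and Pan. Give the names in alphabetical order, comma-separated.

Tracing Mustela: it sits inside (Cuon,Mustela).
Tracing Pan: it sits inside (Pan,Nomascus).
The smallest clade enclosing both is the whole tree (their MRCA is the root), so the answer is all 13 tips in alphabetical order.

Bacillus, Colobus, Cuon, Fagus, Larix, Mustela, Nomascus, Pan, Saccharomyces, Salamandra, Salmonella, Taxidea, Turdus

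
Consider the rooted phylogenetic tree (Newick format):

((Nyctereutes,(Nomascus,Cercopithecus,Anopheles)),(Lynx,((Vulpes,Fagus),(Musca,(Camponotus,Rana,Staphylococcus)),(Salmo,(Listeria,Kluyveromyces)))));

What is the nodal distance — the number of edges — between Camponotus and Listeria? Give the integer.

6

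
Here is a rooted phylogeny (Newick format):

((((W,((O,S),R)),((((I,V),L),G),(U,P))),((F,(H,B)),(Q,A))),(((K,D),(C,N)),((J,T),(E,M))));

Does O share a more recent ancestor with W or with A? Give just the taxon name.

W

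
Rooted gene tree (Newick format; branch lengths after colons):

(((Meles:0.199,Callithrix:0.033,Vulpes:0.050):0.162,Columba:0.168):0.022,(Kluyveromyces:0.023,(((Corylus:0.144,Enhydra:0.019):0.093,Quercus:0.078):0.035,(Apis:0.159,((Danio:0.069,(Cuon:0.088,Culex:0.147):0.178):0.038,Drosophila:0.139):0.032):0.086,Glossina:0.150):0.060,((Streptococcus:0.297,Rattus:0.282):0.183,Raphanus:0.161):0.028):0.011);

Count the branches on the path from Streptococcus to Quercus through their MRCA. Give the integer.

6

The MRCA of Streptococcus and Quercus is the node subtending (Kluyveromyces,(((Corylus,Enhydra),Quercus),(Apis,((Danio,(Cuon,Culex)),Drosophila)),Glossina),((Streptococcus,Rattus),Raphanus)).
From Streptococcus up to that node: 3 branches. From Quercus up to the same node: 3 branches. Total: 3 + 3 = 6.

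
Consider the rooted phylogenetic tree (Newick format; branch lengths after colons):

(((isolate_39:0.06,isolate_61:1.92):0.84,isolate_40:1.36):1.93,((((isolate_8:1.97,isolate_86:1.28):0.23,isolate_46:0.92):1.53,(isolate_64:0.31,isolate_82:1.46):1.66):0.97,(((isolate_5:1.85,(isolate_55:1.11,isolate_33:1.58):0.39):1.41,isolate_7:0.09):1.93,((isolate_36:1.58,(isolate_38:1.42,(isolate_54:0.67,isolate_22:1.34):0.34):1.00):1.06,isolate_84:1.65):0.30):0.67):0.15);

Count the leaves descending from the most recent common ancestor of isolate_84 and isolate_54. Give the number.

5

The MRCA of isolate_84 and isolate_54 is the node subtending ((isolate_36,(isolate_38,(isolate_54,isolate_22))),isolate_84).
That clade contains 5 terminal taxa: isolate_22, isolate_36, isolate_38, isolate_54, isolate_84.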